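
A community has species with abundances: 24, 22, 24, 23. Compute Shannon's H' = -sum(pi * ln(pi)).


Total N = 24 + 22 + 24 + 23 = 93
Per-species terms:
  p = 24/93 = 0.258065; ln(p) = -1.354544; p*ln(p) = 0.258065 * (-1.354544) = -0.349560
  p = 22/93 = 0.236559; ln(p) = -1.441558; p*ln(p) = 0.236559 * (-1.441558) = -0.341014
  p = 24/93 = 0.258065; ln(p) = -1.354544; p*ln(p) = 0.258065 * (-1.354544) = -0.349560
  p = 23/93 = 0.247312; ln(p) = -1.397105; p*ln(p) = 0.247312 * (-1.397105) = -0.345521
sum(p*ln(p)) = (-0.349560) + (-0.341014) + (-0.349560) + (-0.345521) = -1.385655
H' = -(-1.385655) = 1.385655 ≈ 1.3857

1.3857


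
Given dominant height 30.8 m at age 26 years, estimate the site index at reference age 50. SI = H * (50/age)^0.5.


50/26 = 1.92308
(1.92308)^0.5 = 1.38675
SI = 30.8 * 1.38675 = 42.7119 ≈ 42.7 m

42.7 m


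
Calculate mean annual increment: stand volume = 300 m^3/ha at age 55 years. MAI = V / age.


MAI = 300 / 55 = 5.4545 ≈ 5.45 m^3/ha/yr

5.45 m^3/ha/yr


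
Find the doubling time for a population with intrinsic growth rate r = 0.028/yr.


td = ln(2) / 0.028 = 0.693147 / 0.028 = 24.7553 ≈ 24.8 years

24.8 years


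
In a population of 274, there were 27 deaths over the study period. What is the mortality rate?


Mortality rate = 27 / 274 = 0.098540 ≈ 0.0985

0.0985


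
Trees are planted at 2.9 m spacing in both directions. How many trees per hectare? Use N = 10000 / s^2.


N = 10000 / 2.9^2 = 10000 / 8.41 = 1189.06 ≈ 1189 trees/ha

1189 trees/ha


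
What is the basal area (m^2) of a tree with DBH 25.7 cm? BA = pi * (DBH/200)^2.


D/200 = 25.7/200 = 0.1285 m
(D/200)^2 = 0.1285^2 = 0.01651225
BA = 3.141593 * 0.01651225 = 0.0518748 ≈ 0.0519 m^2

0.0519 m^2


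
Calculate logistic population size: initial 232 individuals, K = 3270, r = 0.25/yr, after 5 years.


(K - N0)/N0 = (3270 - 232)/232 = 3038/232 = 13.0948
r*t = 0.25 * 5 = 1.25; exp(-1.25) = 0.286505
13.0948 * 0.286505 = 3.75173
1 + 3.75173 = 4.75173
N = 3270 / 4.75173 = 688.170 ≈ 688

688


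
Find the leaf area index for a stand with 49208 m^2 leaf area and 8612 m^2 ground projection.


LAI = 49208 / 8612 = 5.7139 ≈ 5.71

5.71


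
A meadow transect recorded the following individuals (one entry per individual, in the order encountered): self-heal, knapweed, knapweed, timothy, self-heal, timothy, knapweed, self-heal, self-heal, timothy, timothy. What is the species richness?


Total individuals logged = 11
Distinct species (count of individuals): self-heal (4), knapweed (3), timothy (4)
Species richness = number of distinct species = 3

3


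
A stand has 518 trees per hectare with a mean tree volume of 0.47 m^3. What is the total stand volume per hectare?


V_stand = 518 * 0.47 = 243.46 ≈ 243.5 m^3/ha

243.5 m^3/ha


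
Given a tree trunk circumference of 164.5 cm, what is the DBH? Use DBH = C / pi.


DBH = C / pi = 164.5 / 3.141593 = 52.3620 ≈ 52.36 cm

52.36 cm


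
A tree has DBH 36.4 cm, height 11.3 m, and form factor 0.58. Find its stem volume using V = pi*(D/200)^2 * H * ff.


(D/200)^2 = (36.4/200)^2 = 0.182^2 = 0.033124
BA = 3.141593 * 0.033124 = 0.104062 m^2
V = 0.104062 * 11.3 * 0.58 = 0.682022 ≈ 0.682 m^3

0.682 m^3


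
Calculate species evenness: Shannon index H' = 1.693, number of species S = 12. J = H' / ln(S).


ln(12) = 2.48491
J = H' / ln(S) = 1.693 / 2.48491 = 0.681312 ≈ 0.6813

0.6813


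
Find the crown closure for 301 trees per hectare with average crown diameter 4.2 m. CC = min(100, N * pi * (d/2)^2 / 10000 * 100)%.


(d/2)^2 = (4.2/2)^2 = 2.1^2 = 4.41
Crown area = 3.141593 * 4.41 = 13.8544 m^2
N * area / 10000 * 100 = 301 * 13.8544 / 10000 * 100 = 41.7017
CC = min(100, 41.7017) = 41.7017 ≈ 41.7%

41.7%


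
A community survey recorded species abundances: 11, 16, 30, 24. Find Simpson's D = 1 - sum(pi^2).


Total N = 11 + 16 + 30 + 24 = 81
Per-species terms:
  p = 11/81 = 0.135802; p^2 = 0.135802^2 = 0.018442
  p = 16/81 = 0.197531; p^2 = 0.197531^2 = 0.039018
  p = 30/81 = 0.370370; p^2 = 0.370370^2 = 0.137174
  p = 24/81 = 0.296296; p^2 = 0.296296^2 = 0.087791
sum(p^2) = 0.018442 + 0.039018 + 0.137174 + 0.087791 = 0.282425
D = 1 - 0.282425 = 0.717575 ≈ 0.7176

0.7176


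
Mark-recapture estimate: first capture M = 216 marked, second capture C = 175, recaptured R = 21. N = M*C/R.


N = M * C / R = 216 * 175 / 21 = 37800 / 21 = 1800

1800 individuals


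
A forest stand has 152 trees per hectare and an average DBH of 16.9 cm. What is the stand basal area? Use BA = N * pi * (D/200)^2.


(D/200)^2 = (16.9/200)^2 = 0.0845^2 = 0.00714025
Individual BA = 3.141593 * 0.00714025 = 0.0224318 m^2
Stand BA = 152 * 0.0224318 = 3.40963 ≈ 3.41 m^2/ha

3.41 m^2/ha


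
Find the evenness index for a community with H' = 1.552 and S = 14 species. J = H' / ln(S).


ln(14) = 2.63906
J = H' / ln(S) = 1.552 / 2.63906 = 0.588088 ≈ 0.5881

0.5881


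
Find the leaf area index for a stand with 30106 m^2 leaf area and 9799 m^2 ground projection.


LAI = 30106 / 9799 = 3.0724 ≈ 3.07

3.07


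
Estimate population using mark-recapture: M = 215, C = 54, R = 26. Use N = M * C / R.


N = M * C / R = 215 * 54 / 26 = 11610 / 26 = 446.54 ≈ 447

447 individuals


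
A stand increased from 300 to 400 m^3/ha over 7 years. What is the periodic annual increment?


PAI = (V2 - V1) / period = (400 - 300) / 7 = 100 / 7 = 14.2857 ≈ 14.29 m^3/ha/yr

14.29 m^3/ha/yr


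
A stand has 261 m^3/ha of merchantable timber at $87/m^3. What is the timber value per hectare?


Value = 261 * 87 = $22707/ha

$22707/ha


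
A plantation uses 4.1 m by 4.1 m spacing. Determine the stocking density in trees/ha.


N = 10000 / 4.1^2 = 10000 / 16.81 = 594.884 ≈ 595 trees/ha

595 trees/ha


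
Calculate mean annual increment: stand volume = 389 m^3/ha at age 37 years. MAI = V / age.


MAI = 389 / 37 = 10.5135 ≈ 10.51 m^3/ha/yr

10.51 m^3/ha/yr


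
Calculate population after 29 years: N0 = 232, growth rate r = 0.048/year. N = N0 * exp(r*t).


r*t = 0.048 * 29 = 1.392
exp(1.392) = 4.02289
N = 232 * 4.02289 = 933.310 ≈ 933

933


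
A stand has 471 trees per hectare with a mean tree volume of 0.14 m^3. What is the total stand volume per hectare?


V_stand = 471 * 0.14 = 65.94 ≈ 65.9 m^3/ha

65.9 m^3/ha


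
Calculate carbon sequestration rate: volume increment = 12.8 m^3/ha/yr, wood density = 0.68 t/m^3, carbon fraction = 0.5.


C = 12.8 * 0.68 * 0.5 = 4.352 ≈ 4.35 t C/ha/yr

4.35 t C/ha/yr


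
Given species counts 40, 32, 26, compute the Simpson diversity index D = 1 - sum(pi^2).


Total N = 40 + 32 + 26 = 98
Per-species terms:
  p = 40/98 = 0.408163; p^2 = 0.408163^2 = 0.166597
  p = 32/98 = 0.326531; p^2 = 0.326531^2 = 0.106622
  p = 26/98 = 0.265306; p^2 = 0.265306^2 = 0.070387
sum(p^2) = 0.166597 + 0.106622 + 0.070387 = 0.343606
D = 1 - 0.343606 = 0.656394 ≈ 0.6564

0.6564


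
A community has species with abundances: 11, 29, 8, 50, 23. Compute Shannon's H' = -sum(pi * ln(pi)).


Total N = 11 + 29 + 8 + 50 + 23 = 121
Per-species terms:
  p = 11/121 = 0.090909; ln(p) = -2.397896; p*ln(p) = 0.090909 * (-2.397896) = -0.217990
  p = 29/121 = 0.239669; ln(p) = -1.428496; p*ln(p) = 0.239669 * (-1.428496) = -0.342366
  p = 8/121 = 0.066116; ln(p) = -2.716345; p*ln(p) = 0.066116 * (-2.716345) = -0.179594
  p = 50/121 = 0.413223; ln(p) = -0.883768; p*ln(p) = 0.413223 * (-0.883768) = -0.365193
  p = 23/121 = 0.190083; ln(p) = -1.660294; p*ln(p) = 0.190083 * (-1.660294) = -0.315594
sum(p*ln(p)) = (-0.217990) + (-0.342366) + (-0.179594) + (-0.365193) + (-0.315594) = -1.420737
H' = -(-1.420737) = 1.420737 ≈ 1.4207

1.4207


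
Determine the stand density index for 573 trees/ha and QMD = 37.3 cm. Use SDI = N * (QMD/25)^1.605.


QMD/25 = 37.3/25 = 1.492
(1.492)^1.605 = exp(1.605 * ln(1.492)) = exp(1.605 * 0.400118) = exp(0.642189) = 1.90064
SDI = 573 * 1.90064 = 1089.07 ≈ 1089

1089


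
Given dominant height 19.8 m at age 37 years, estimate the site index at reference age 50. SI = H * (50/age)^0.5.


50/37 = 1.35135
(1.35135)^0.5 = 1.16248
SI = 19.8 * 1.16248 = 23.0171 ≈ 23.0 m

23.0 m


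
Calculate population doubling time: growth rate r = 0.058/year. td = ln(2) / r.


td = ln(2) / 0.058 = 0.693147 / 0.058 = 11.9508 ≈ 12.0 years

12.0 years


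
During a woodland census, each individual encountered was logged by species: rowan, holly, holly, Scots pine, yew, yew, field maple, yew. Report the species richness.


Total individuals logged = 8
Distinct species (count of individuals): rowan (1), holly (2), Scots pine (1), yew (3), field maple (1)
Species richness = number of distinct species = 5

5


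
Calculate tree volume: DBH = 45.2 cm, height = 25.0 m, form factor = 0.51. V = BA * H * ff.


(D/200)^2 = (45.2/200)^2 = 0.226^2 = 0.051076
BA = 3.141593 * 0.051076 = 0.160460 m^2
V = 0.160460 * 25.0 * 0.51 = 2.04587 ≈ 2.046 m^3

2.046 m^3


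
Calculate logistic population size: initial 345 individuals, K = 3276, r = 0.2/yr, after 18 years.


(K - N0)/N0 = (3276 - 345)/345 = 2931/345 = 8.49565
r*t = 0.2 * 18 = 3.6; exp(-3.6) = 0.0273237
8.49565 * 0.0273237 = 0.232133
1 + 0.232133 = 1.23213
N = 3276 / 1.23213 = 2658.81 ≈ 2659

2659


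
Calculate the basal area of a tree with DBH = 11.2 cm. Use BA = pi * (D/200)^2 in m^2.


D/200 = 11.2/200 = 0.056 m
(D/200)^2 = 0.056^2 = 0.003136
BA = 3.141593 * 0.003136 = 0.00985204 ≈ 0.0099 m^2

0.0099 m^2


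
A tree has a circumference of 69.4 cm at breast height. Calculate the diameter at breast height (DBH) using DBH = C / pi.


DBH = C / pi = 69.4 / 3.141593 = 22.0907 ≈ 22.09 cm

22.09 cm


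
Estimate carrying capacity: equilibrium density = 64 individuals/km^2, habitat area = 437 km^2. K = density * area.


K = 64 * 437 = 27968 individuals

27968 individuals


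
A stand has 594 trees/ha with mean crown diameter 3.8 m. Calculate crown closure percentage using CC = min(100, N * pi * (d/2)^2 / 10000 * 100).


(d/2)^2 = (3.8/2)^2 = 1.9^2 = 3.61
Crown area = 3.141593 * 3.61 = 11.3412 m^2
N * area / 10000 * 100 = 594 * 11.3412 / 10000 * 100 = 67.3667
CC = min(100, 67.3667) = 67.3667 ≈ 67.4%

67.4%


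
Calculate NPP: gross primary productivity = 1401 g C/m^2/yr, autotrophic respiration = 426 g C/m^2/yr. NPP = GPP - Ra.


NPP = GPP - Ra = 1401 - 426 = 975 g C/m^2/yr

975 g C/m^2/yr


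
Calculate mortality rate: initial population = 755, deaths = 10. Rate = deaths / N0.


Mortality rate = 10 / 755 = 0.013245 ≈ 0.0132

0.0132


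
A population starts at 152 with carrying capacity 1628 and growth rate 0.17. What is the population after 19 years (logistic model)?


(K - N0)/N0 = (1628 - 152)/152 = 1476/152 = 9.71053
r*t = 0.17 * 19 = 3.23; exp(-3.23) = 0.0395575
9.71053 * 0.0395575 = 0.384124
1 + 0.384124 = 1.38412
N = 1628 / 1.38412 = 1176.20 ≈ 1176

1176


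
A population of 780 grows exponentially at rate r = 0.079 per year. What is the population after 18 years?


r*t = 0.079 * 18 = 1.422
exp(1.422) = 4.14540
N = 780 * 4.14540 = 3233.41 ≈ 3233

3233


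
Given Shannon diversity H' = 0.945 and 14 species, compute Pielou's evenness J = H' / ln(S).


ln(14) = 2.63906
J = H' / ln(S) = 0.945 / 2.63906 = 0.358082 ≈ 0.3581

0.3581


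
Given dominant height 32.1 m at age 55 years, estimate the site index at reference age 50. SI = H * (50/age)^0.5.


50/55 = 0.909091
(0.909091)^0.5 = 0.953463
SI = 32.1 * 0.953463 = 30.6062 ≈ 30.6 m

30.6 m


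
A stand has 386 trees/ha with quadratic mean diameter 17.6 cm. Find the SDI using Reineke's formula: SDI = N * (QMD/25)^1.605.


QMD/25 = 17.6/25 = 0.704
(0.704)^1.605 = exp(1.605 * ln(0.704)) = exp(1.605 * (-0.350977)) = exp(-0.563318) = 0.569317
SDI = 386 * 0.569317 = 219.756 ≈ 220

220


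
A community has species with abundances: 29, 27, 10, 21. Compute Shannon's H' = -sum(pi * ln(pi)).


Total N = 29 + 27 + 10 + 21 = 87
Per-species terms:
  p = 29/87 = 0.333333; ln(p) = -1.098613; p*ln(p) = 0.333333 * (-1.098613) = -0.366204
  p = 27/87 = 0.310345; ln(p) = -1.170071; p*ln(p) = 0.310345 * (-1.170071) = -0.363126
  p = 10/87 = 0.114943; ln(p) = -2.163319; p*ln(p) = 0.114943 * (-2.163319) = -0.248658
  p = 21/87 = 0.241379; ln(p) = -1.421387; p*ln(p) = 0.241379 * (-1.421387) = -0.343093
sum(p*ln(p)) = (-0.366204) + (-0.363126) + (-0.248658) + (-0.343093) = -1.321081
H' = -(-1.321081) = 1.321081 ≈ 1.3211

1.3211


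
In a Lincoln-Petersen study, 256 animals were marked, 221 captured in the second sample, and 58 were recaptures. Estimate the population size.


N = M * C / R = 256 * 221 / 58 = 56576 / 58 = 975.45 ≈ 975

975 individuals


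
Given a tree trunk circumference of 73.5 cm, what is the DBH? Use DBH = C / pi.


DBH = C / pi = 73.5 / 3.141593 = 23.3958 ≈ 23.40 cm

23.40 cm


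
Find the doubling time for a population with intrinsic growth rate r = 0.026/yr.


td = ln(2) / 0.026 = 0.693147 / 0.026 = 26.6595 ≈ 26.7 years

26.7 years


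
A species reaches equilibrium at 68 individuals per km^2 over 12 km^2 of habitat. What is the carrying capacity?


K = 68 * 12 = 816 individuals

816 individuals


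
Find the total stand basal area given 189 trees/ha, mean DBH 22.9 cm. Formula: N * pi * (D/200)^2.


(D/200)^2 = (22.9/200)^2 = 0.1145^2 = 0.01311025
Individual BA = 3.141593 * 0.01311025 = 0.0411871 m^2
Stand BA = 189 * 0.0411871 = 7.78436 ≈ 7.78 m^2/ha

7.78 m^2/ha


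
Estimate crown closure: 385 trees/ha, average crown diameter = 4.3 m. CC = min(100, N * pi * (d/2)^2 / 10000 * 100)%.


(d/2)^2 = (4.3/2)^2 = 2.15^2 = 4.6225
Crown area = 3.141593 * 4.6225 = 14.5220 m^2
N * area / 10000 * 100 = 385 * 14.5220 / 10000 * 100 = 55.9097
CC = min(100, 55.9097) = 55.9097 ≈ 55.9%

55.9%


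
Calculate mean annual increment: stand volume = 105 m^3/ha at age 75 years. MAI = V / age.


MAI = 105 / 75 = 1.40 m^3/ha/yr

1.40 m^3/ha/yr


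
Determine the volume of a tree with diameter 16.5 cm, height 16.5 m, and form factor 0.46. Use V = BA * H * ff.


(D/200)^2 = (16.5/200)^2 = 0.0825^2 = 0.00680625
BA = 3.141593 * 0.00680625 = 0.0213825 m^2
V = 0.0213825 * 16.5 * 0.46 = 0.162293 ≈ 0.162 m^3

0.162 m^3


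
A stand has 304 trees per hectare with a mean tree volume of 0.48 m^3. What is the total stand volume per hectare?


V_stand = 304 * 0.48 = 145.92 ≈ 145.9 m^3/ha

145.9 m^3/ha


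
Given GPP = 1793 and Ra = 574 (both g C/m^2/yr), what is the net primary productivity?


NPP = GPP - Ra = 1793 - 574 = 1219 g C/m^2/yr

1219 g C/m^2/yr


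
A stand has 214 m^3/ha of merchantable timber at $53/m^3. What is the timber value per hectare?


Value = 214 * 53 = $11342/ha

$11342/ha


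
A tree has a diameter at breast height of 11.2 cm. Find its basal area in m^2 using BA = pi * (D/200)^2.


D/200 = 11.2/200 = 0.056 m
(D/200)^2 = 0.056^2 = 0.003136
BA = 3.141593 * 0.003136 = 0.00985204 ≈ 0.0099 m^2

0.0099 m^2


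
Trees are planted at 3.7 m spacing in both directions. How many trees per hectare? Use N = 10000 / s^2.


N = 10000 / 3.7^2 = 10000 / 13.69 = 730.460 ≈ 730 trees/ha

730 trees/ha


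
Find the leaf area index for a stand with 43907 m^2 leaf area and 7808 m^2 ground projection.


LAI = 43907 / 7808 = 5.6233 ≈ 5.62

5.62


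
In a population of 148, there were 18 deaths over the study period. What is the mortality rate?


Mortality rate = 18 / 148 = 0.121622 ≈ 0.1216

0.1216


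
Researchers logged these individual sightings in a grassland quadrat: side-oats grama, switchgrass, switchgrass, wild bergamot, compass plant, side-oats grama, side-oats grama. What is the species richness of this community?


Total individuals logged = 7
Distinct species (count of individuals): side-oats grama (3), switchgrass (2), wild bergamot (1), compass plant (1)
Species richness = number of distinct species = 4

4


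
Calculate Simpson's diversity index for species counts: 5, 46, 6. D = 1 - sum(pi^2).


Total N = 5 + 46 + 6 = 57
Per-species terms:
  p = 5/57 = 0.087719; p^2 = 0.087719^2 = 0.007695
  p = 46/57 = 0.807018; p^2 = 0.807018^2 = 0.651278
  p = 6/57 = 0.105263; p^2 = 0.105263^2 = 0.011080
sum(p^2) = 0.007695 + 0.651278 + 0.011080 = 0.670053
D = 1 - 0.670053 = 0.329947 ≈ 0.3299

0.3299


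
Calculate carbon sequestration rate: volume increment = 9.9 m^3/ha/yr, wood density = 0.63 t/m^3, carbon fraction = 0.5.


C = 9.9 * 0.63 * 0.5 = 3.1185 ≈ 3.12 t C/ha/yr

3.12 t C/ha/yr


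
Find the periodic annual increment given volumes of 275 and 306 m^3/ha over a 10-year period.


PAI = (V2 - V1) / period = (306 - 275) / 10 = 31 / 10 = 3.10 m^3/ha/yr

3.10 m^3/ha/yr


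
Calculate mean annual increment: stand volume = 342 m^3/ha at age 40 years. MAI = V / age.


MAI = 342 / 40 = 8.55 m^3/ha/yr

8.55 m^3/ha/yr


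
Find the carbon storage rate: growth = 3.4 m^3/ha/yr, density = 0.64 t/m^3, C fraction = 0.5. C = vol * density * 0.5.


C = 3.4 * 0.64 * 0.5 = 1.088 ≈ 1.09 t C/ha/yr

1.09 t C/ha/yr


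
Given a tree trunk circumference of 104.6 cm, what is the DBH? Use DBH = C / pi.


DBH = C / pi = 104.6 / 3.141593 = 33.2952 ≈ 33.30 cm

33.30 cm


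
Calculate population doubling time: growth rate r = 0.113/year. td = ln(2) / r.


td = ln(2) / 0.113 = 0.693147 / 0.113 = 6.13404 ≈ 6.1 years

6.1 years


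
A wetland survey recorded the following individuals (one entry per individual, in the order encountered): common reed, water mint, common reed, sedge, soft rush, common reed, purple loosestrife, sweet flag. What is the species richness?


Total individuals logged = 8
Distinct species (count of individuals): common reed (3), water mint (1), sedge (1), soft rush (1), purple loosestrife (1), sweet flag (1)
Species richness = number of distinct species = 6

6


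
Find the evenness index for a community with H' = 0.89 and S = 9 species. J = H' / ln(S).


ln(9) = 2.19722
J = H' / ln(S) = 0.89 / 2.19722 = 0.405057 ≈ 0.4051

0.4051


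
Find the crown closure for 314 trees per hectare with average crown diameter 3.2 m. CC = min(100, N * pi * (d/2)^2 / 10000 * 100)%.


(d/2)^2 = (3.2/2)^2 = 1.6^2 = 2.56
Crown area = 3.141593 * 2.56 = 8.04248 m^2
N * area / 10000 * 100 = 314 * 8.04248 / 10000 * 100 = 25.2534
CC = min(100, 25.2534) = 25.2534 ≈ 25.3%

25.3%


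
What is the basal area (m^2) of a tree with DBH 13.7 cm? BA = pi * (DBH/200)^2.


D/200 = 13.7/200 = 0.0685 m
(D/200)^2 = 0.0685^2 = 0.00469225
BA = 3.141593 * 0.00469225 = 0.0147411 ≈ 0.0147 m^2

0.0147 m^2


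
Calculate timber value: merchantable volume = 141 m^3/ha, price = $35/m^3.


Value = 141 * 35 = $4935/ha

$4935/ha


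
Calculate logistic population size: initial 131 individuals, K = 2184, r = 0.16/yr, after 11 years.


(K - N0)/N0 = (2184 - 131)/131 = 2053/131 = 15.6718
r*t = 0.16 * 11 = 1.76; exp(-1.76) = 0.172045
15.6718 * 0.172045 = 2.69625
1 + 2.69625 = 3.69625
N = 2184 / 3.69625 = 590.869 ≈ 591

591


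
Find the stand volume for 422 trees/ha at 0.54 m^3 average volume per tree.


V_stand = 422 * 0.54 = 227.88 ≈ 227.9 m^3/ha

227.9 m^3/ha


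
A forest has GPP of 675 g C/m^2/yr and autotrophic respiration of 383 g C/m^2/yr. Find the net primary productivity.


NPP = GPP - Ra = 675 - 383 = 292 g C/m^2/yr

292 g C/m^2/yr


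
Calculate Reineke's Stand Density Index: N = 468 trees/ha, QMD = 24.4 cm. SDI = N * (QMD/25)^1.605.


QMD/25 = 24.4/25 = 0.976
(0.976)^1.605 = exp(1.605 * ln(0.976)) = exp(1.605 * (-0.0242927)) = exp(-0.0389898) = 0.961761
SDI = 468 * 0.961761 = 450.104 ≈ 450

450


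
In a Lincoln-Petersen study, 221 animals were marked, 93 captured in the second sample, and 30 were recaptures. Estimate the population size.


N = M * C / R = 221 * 93 / 30 = 20553 / 30 = 685.10 ≈ 685

685 individuals


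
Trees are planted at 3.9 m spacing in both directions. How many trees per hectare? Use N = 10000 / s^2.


N = 10000 / 3.9^2 = 10000 / 15.21 = 657.462 ≈ 657 trees/ha

657 trees/ha


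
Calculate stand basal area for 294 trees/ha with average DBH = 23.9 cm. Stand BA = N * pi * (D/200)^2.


(D/200)^2 = (23.9/200)^2 = 0.1195^2 = 0.01428025
Individual BA = 3.141593 * 0.01428025 = 0.0448627 m^2
Stand BA = 294 * 0.0448627 = 13.1896 ≈ 13.19 m^2/ha

13.19 m^2/ha


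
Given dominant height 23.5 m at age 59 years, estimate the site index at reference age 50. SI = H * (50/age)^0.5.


50/59 = 0.847458
(0.847458)^0.5 = 0.920575
SI = 23.5 * 0.920575 = 21.6335 ≈ 21.6 m

21.6 m


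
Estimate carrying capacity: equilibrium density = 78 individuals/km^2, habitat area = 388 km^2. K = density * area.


K = 78 * 388 = 30264 individuals

30264 individuals


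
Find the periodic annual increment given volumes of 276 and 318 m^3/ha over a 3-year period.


PAI = (V2 - V1) / period = (318 - 276) / 3 = 42 / 3 = 14.00 m^3/ha/yr

14.00 m^3/ha/yr


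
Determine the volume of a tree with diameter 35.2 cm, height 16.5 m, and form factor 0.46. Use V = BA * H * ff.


(D/200)^2 = (35.2/200)^2 = 0.176^2 = 0.030976
BA = 3.141593 * 0.030976 = 0.0973140 m^2
V = 0.0973140 * 16.5 * 0.46 = 0.738613 ≈ 0.739 m^3

0.739 m^3


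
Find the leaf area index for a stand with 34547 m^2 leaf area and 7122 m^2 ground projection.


LAI = 34547 / 7122 = 4.8507 ≈ 4.85

4.85


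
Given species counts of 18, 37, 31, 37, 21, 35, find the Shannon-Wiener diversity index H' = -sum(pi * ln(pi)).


Total N = 18 + 37 + 31 + 37 + 21 + 35 = 179
Per-species terms:
  p = 18/179 = 0.100559; ln(p) = -2.297011; p*ln(p) = 0.100559 * (-2.297011) = -0.230985
  p = 37/179 = 0.206704; ln(p) = -1.576467; p*ln(p) = 0.206704 * (-1.576467) = -0.325862
  p = 31/179 = 0.173184; ln(p) = -1.753401; p*ln(p) = 0.173184 * (-1.753401) = -0.303661
  p = 37/179 = 0.206704; ln(p) = -1.576467; p*ln(p) = 0.206704 * (-1.576467) = -0.325862
  p = 21/179 = 0.117318; ln(p) = -2.142867; p*ln(p) = 0.117318 * (-2.142867) = -0.251397
  p = 35/179 = 0.195531; ln(p) = -1.632036; p*ln(p) = 0.195531 * (-1.632036) = -0.319114
sum(p*ln(p)) = (-0.230985) + (-0.325862) + (-0.303661) + (-0.325862) + (-0.251397) + (-0.319114) = -1.756881
H' = -(-1.756881) = 1.756881 ≈ 1.7569

1.7569


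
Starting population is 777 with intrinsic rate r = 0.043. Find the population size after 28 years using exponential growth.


r*t = 0.043 * 28 = 1.204
exp(1.204) = 3.33342
N = 777 * 3.33342 = 2590.07 ≈ 2590

2590


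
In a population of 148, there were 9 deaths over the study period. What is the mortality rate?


Mortality rate = 9 / 148 = 0.060811 ≈ 0.0608

0.0608


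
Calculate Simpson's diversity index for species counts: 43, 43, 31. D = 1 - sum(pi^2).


Total N = 43 + 43 + 31 = 117
Per-species terms:
  p = 43/117 = 0.367521; p^2 = 0.367521^2 = 0.135072
  p = 43/117 = 0.367521; p^2 = 0.367521^2 = 0.135072
  p = 31/117 = 0.264957; p^2 = 0.264957^2 = 0.070202
sum(p^2) = 0.135072 + 0.135072 + 0.070202 = 0.340346
D = 1 - 0.340346 = 0.659654 ≈ 0.6597

0.6597


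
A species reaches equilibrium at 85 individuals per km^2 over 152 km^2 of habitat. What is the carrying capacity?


K = 85 * 152 = 12920 individuals

12920 individuals


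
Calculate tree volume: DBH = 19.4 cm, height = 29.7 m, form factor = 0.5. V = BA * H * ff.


(D/200)^2 = (19.4/200)^2 = 0.097^2 = 0.009409
BA = 3.141593 * 0.009409 = 0.0295592 m^2
V = 0.0295592 * 29.7 * 0.5 = 0.438954 ≈ 0.439 m^3

0.439 m^3


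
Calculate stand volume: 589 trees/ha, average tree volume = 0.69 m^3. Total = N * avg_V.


V_stand = 589 * 0.69 = 406.41 ≈ 406.4 m^3/ha

406.4 m^3/ha


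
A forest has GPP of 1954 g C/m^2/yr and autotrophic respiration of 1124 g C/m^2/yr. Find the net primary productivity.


NPP = GPP - Ra = 1954 - 1124 = 830 g C/m^2/yr

830 g C/m^2/yr


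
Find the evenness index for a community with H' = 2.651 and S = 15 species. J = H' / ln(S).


ln(15) = 2.70805
J = H' / ln(S) = 2.651 / 2.70805 = 0.978933 ≈ 0.9789

0.9789


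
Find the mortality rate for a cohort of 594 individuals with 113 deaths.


Mortality rate = 113 / 594 = 0.190236 ≈ 0.1902

0.1902


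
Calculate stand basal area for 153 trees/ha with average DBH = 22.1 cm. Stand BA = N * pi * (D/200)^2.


(D/200)^2 = (22.1/200)^2 = 0.1105^2 = 0.01221025
Individual BA = 3.141593 * 0.01221025 = 0.0383596 m^2
Stand BA = 153 * 0.0383596 = 5.86902 ≈ 5.87 m^2/ha

5.87 m^2/ha


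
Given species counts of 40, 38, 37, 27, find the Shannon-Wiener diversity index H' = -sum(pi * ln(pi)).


Total N = 40 + 38 + 37 + 27 = 142
Per-species terms:
  p = 40/142 = 0.281690; ln(p) = -1.266948; p*ln(p) = 0.281690 * (-1.266948) = -0.356887
  p = 38/142 = 0.267606; ln(p) = -1.318240; p*ln(p) = 0.267606 * (-1.318240) = -0.352769
  p = 37/142 = 0.260563; ln(p) = -1.344911; p*ln(p) = 0.260563 * (-1.344911) = -0.350434
  p = 27/142 = 0.190141; ln(p) = -1.659989; p*ln(p) = 0.190141 * (-1.659989) = -0.315632
sum(p*ln(p)) = (-0.356887) + (-0.352769) + (-0.350434) + (-0.315632) = -1.375722
H' = -(-1.375722) = 1.375722 ≈ 1.3757

1.3757


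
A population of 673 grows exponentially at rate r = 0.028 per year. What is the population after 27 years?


r*t = 0.028 * 27 = 0.756
exp(0.756) = 2.12974
N = 673 * 2.12974 = 1433.32 ≈ 1433

1433


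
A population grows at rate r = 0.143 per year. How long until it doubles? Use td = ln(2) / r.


td = ln(2) / 0.143 = 0.693147 / 0.143 = 4.84718 ≈ 4.8 years

4.8 years


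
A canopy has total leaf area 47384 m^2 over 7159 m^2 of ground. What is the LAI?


LAI = 47384 / 7159 = 6.6188 ≈ 6.62

6.62


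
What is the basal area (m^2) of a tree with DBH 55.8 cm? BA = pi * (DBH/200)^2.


D/200 = 55.8/200 = 0.279 m
(D/200)^2 = 0.279^2 = 0.077841
BA = 3.141593 * 0.077841 = 0.244545 ≈ 0.2445 m^2

0.2445 m^2


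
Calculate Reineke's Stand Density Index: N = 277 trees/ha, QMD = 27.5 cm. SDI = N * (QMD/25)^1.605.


QMD/25 = 27.5/25 = 1.1
(1.1)^1.605 = exp(1.605 * ln(1.1)) = exp(1.605 * 0.0953102) = exp(0.152973) = 1.16529
SDI = 277 * 1.16529 = 322.785 ≈ 323

323


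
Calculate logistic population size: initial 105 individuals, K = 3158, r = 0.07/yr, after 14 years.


(K - N0)/N0 = (3158 - 105)/105 = 3053/105 = 29.0762
r*t = 0.07 * 14 = 0.98; exp(-0.98) = 0.375311
29.0762 * 0.375311 = 10.9126
1 + 10.9126 = 11.9126
N = 3158 / 11.9126 = 265.097 ≈ 265

265


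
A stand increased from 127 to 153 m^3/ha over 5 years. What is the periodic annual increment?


PAI = (V2 - V1) / period = (153 - 127) / 5 = 26 / 5 = 5.20 m^3/ha/yr

5.20 m^3/ha/yr


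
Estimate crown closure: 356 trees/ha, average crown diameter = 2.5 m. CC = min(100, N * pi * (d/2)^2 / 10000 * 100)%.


(d/2)^2 = (2.5/2)^2 = 1.25^2 = 1.5625
Crown area = 3.141593 * 1.5625 = 4.90874 m^2
N * area / 10000 * 100 = 356 * 4.90874 / 10000 * 100 = 17.4751
CC = min(100, 17.4751) = 17.4751 ≈ 17.5%

17.5%


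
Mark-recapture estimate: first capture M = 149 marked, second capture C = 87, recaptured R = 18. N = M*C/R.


N = M * C / R = 149 * 87 / 18 = 12963 / 18 = 720.17 ≈ 720

720 individuals


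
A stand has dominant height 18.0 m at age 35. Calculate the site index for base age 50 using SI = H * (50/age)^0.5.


50/35 = 1.42857
(1.42857)^0.5 = 1.19523
SI = 18.0 * 1.19523 = 21.5141 ≈ 21.5 m

21.5 m


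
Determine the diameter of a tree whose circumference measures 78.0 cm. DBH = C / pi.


DBH = C / pi = 78.0 / 3.141593 = 24.8282 ≈ 24.83 cm

24.83 cm


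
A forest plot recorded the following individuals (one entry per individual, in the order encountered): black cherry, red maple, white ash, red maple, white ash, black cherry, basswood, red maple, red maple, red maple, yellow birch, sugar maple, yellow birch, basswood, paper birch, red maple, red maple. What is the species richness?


Total individuals logged = 17
Distinct species (count of individuals): black cherry (2), red maple (7), white ash (2), basswood (2), yellow birch (2), sugar maple (1), paper birch (1)
Species richness = number of distinct species = 7

7


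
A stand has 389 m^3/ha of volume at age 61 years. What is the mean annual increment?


MAI = 389 / 61 = 6.3770 ≈ 6.38 m^3/ha/yr

6.38 m^3/ha/yr


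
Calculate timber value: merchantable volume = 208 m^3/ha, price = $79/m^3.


Value = 208 * 79 = $16432/ha

$16432/ha


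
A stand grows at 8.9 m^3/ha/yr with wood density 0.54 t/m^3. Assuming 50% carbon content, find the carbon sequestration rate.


C = 8.9 * 0.54 * 0.5 = 2.403 ≈ 2.40 t C/ha/yr

2.40 t C/ha/yr


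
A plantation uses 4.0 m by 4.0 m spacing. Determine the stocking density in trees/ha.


N = 10000 / 4.0^2 = 10000 / 16 = 625.000 ≈ 625 trees/ha

625 trees/ha


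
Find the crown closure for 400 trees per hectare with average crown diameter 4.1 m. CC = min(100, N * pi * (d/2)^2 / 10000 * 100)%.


(d/2)^2 = (4.1/2)^2 = 2.05^2 = 4.2025
Crown area = 3.141593 * 4.2025 = 13.2025 m^2
N * area / 10000 * 100 = 400 * 13.2025 / 10000 * 100 = 52.8100
CC = min(100, 52.8100) = 52.8100 ≈ 52.8%

52.8%


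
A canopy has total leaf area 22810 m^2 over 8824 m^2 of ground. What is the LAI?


LAI = 22810 / 8824 = 2.584995 ≈ 2.58

2.58


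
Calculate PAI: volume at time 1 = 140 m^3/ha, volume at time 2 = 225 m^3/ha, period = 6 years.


PAI = (V2 - V1) / period = (225 - 140) / 6 = 85 / 6 = 14.1667 ≈ 14.17 m^3/ha/yr

14.17 m^3/ha/yr


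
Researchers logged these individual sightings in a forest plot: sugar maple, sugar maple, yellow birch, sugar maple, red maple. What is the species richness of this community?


Total individuals logged = 5
Distinct species (count of individuals): sugar maple (3), yellow birch (1), red maple (1)
Species richness = number of distinct species = 3

3


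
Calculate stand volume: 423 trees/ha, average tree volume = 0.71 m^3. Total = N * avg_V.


V_stand = 423 * 0.71 = 300.33 ≈ 300.3 m^3/ha

300.3 m^3/ha


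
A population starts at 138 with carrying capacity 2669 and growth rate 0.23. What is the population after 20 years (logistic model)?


(K - N0)/N0 = (2669 - 138)/138 = 2531/138 = 18.3406
r*t = 0.23 * 20 = 4.6; exp(-4.6) = 0.0100518
18.3406 * 0.0100518 = 0.184356
1 + 0.184356 = 1.18436
N = 2669 / 1.18436 = 2253.54 ≈ 2254

2254


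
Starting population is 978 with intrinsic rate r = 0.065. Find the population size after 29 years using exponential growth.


r*t = 0.065 * 29 = 1.885
exp(1.885) = 6.58635
N = 978 * 6.58635 = 6441.45 ≈ 6441

6441


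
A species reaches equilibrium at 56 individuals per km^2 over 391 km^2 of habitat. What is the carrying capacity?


K = 56 * 391 = 21896 individuals

21896 individuals


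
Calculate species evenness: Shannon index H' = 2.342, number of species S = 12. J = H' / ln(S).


ln(12) = 2.48491
J = H' / ln(S) = 2.342 / 2.48491 = 0.942489 ≈ 0.9425

0.9425


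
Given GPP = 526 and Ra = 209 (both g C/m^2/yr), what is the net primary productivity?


NPP = GPP - Ra = 526 - 209 = 317 g C/m^2/yr

317 g C/m^2/yr


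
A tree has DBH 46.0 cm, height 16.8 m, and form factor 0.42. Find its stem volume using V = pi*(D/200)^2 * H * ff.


(D/200)^2 = (46.0/200)^2 = 0.23^2 = 0.0529
BA = 3.141593 * 0.0529 = 0.166190 m^2
V = 0.166190 * 16.8 * 0.42 = 1.17264 ≈ 1.173 m^3

1.173 m^3


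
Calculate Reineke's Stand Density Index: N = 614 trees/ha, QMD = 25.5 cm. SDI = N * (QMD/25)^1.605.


QMD/25 = 25.5/25 = 1.02
(1.02)^1.605 = exp(1.605 * ln(1.02)) = exp(1.605 * 0.0198026) = exp(0.0317832) = 1.03229
SDI = 614 * 1.03229 = 633.826 ≈ 634

634


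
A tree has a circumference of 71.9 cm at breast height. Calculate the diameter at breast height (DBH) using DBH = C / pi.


DBH = C / pi = 71.9 / 3.141593 = 22.8865 ≈ 22.89 cm

22.89 cm


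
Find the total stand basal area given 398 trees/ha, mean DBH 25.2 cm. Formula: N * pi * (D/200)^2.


(D/200)^2 = (25.2/200)^2 = 0.126^2 = 0.015876
Individual BA = 3.141593 * 0.015876 = 0.0498759 m^2
Stand BA = 398 * 0.0498759 = 19.8506 ≈ 19.85 m^2/ha

19.85 m^2/ha


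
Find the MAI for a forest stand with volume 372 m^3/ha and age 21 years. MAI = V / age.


MAI = 372 / 21 = 17.7143 ≈ 17.71 m^3/ha/yr

17.71 m^3/ha/yr


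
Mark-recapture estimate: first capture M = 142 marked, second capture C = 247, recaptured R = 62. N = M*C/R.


N = M * C / R = 142 * 247 / 62 = 35074 / 62 = 565.71 ≈ 566

566 individuals


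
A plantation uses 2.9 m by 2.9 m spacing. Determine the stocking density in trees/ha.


N = 10000 / 2.9^2 = 10000 / 8.41 = 1189.06 ≈ 1189 trees/ha

1189 trees/ha


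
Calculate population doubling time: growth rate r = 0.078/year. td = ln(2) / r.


td = ln(2) / 0.078 = 0.693147 / 0.078 = 8.88650 ≈ 8.9 years

8.9 years


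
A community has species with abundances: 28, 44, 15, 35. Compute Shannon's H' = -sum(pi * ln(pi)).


Total N = 28 + 44 + 15 + 35 = 122
Per-species terms:
  p = 28/122 = 0.229508; ln(p) = -1.471817; p*ln(p) = 0.229508 * (-1.471817) = -0.337794
  p = 44/122 = 0.360656; ln(p) = -1.019831; p*ln(p) = 0.360656 * (-1.019831) = -0.367808
  p = 15/122 = 0.122951; ln(p) = -2.095969; p*ln(p) = 0.122951 * (-2.095969) = -0.257701
  p = 35/122 = 0.286885; ln(p) = -1.248674; p*ln(p) = 0.286885 * (-1.248674) = -0.358226
sum(p*ln(p)) = (-0.337794) + (-0.367808) + (-0.257701) + (-0.358226) = -1.321529
H' = -(-1.321529) = 1.321529 ≈ 1.3215

1.3215


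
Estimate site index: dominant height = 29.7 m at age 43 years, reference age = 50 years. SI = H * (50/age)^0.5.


50/43 = 1.16279
(1.16279)^0.5 = 1.07833
SI = 29.7 * 1.07833 = 32.0264 ≈ 32.0 m

32.0 m


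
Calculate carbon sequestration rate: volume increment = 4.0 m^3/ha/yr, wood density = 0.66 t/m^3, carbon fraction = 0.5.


C = 4.0 * 0.66 * 0.5 = 1.32 t C/ha/yr

1.32 t C/ha/yr


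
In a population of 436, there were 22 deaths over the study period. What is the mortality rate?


Mortality rate = 22 / 436 = 0.050459 ≈ 0.0505

0.0505


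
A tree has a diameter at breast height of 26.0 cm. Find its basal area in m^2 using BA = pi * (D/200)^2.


D/200 = 26.0/200 = 0.13 m
(D/200)^2 = 0.13^2 = 0.0169
BA = 3.141593 * 0.0169 = 0.0530929 ≈ 0.0531 m^2

0.0531 m^2


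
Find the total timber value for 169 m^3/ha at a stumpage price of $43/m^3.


Value = 169 * 43 = $7267/ha

$7267/ha


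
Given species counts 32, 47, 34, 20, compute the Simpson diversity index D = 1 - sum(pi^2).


Total N = 32 + 47 + 34 + 20 = 133
Per-species terms:
  p = 32/133 = 0.240602; p^2 = 0.240602^2 = 0.057889
  p = 47/133 = 0.353383; p^2 = 0.353383^2 = 0.124880
  p = 34/133 = 0.255639; p^2 = 0.255639^2 = 0.065351
  p = 20/133 = 0.150376; p^2 = 0.150376^2 = 0.022613
sum(p^2) = 0.057889 + 0.124880 + 0.065351 + 0.022613 = 0.270733
D = 1 - 0.270733 = 0.729267 ≈ 0.7293

0.7293


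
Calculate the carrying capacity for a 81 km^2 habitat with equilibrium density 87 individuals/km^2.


K = 87 * 81 = 7047 individuals

7047 individuals


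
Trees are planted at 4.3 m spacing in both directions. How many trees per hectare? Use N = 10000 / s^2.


N = 10000 / 4.3^2 = 10000 / 18.49 = 540.833 ≈ 541 trees/ha

541 trees/ha


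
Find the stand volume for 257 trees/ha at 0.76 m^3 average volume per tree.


V_stand = 257 * 0.76 = 195.32 ≈ 195.3 m^3/ha

195.3 m^3/ha


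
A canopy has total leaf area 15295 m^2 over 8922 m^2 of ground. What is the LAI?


LAI = 15295 / 8922 = 1.7143 ≈ 1.71

1.71


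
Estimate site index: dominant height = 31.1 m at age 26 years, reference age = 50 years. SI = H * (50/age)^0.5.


50/26 = 1.92308
(1.92308)^0.5 = 1.38675
SI = 31.1 * 1.38675 = 43.1279 ≈ 43.1 m

43.1 m


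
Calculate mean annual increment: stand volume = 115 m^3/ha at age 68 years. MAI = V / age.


MAI = 115 / 68 = 1.6912 ≈ 1.69 m^3/ha/yr

1.69 m^3/ha/yr


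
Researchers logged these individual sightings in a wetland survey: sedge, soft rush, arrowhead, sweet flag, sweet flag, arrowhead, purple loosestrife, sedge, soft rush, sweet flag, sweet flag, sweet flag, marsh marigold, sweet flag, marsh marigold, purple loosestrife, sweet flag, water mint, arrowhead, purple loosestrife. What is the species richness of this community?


Total individuals logged = 20
Distinct species (count of individuals): sedge (2), soft rush (2), arrowhead (3), sweet flag (7), purple loosestrife (3), marsh marigold (2), water mint (1)
Species richness = number of distinct species = 7

7


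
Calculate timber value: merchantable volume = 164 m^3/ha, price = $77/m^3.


Value = 164 * 77 = $12628/ha

$12628/ha


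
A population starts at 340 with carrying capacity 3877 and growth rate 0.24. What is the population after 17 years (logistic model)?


(K - N0)/N0 = (3877 - 340)/340 = 3537/340 = 10.4029
r*t = 0.24 * 17 = 4.08; exp(-4.08) = 0.0169075
10.4029 * 0.0169075 = 0.175887
1 + 0.175887 = 1.17589
N = 3877 / 1.17589 = 3297.08 ≈ 3297

3297


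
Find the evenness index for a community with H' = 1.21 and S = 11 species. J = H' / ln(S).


ln(11) = 2.39790
J = H' / ln(S) = 1.21 / 2.39790 = 0.504608 ≈ 0.5046

0.5046


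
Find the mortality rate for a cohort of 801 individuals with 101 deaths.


Mortality rate = 101 / 801 = 0.126092 ≈ 0.1261

0.1261


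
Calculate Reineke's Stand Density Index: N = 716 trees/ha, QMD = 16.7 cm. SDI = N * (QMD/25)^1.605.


QMD/25 = 16.7/25 = 0.668
(0.668)^1.605 = exp(1.605 * ln(0.668)) = exp(1.605 * (-0.403467)) = exp(-0.647565) = 0.523319
SDI = 716 * 0.523319 = 374.696 ≈ 375

375


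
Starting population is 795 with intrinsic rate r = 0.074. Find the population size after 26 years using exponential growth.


r*t = 0.074 * 26 = 1.924
exp(1.924) = 6.84830
N = 795 * 6.84830 = 5444.40 ≈ 5444

5444


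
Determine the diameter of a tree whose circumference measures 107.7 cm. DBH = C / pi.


DBH = C / pi = 107.7 / 3.141593 = 34.2820 ≈ 34.28 cm

34.28 cm


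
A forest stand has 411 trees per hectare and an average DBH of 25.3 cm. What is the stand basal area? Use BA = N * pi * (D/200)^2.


(D/200)^2 = (25.3/200)^2 = 0.1265^2 = 0.01600225
Individual BA = 3.141593 * 0.01600225 = 0.0502726 m^2
Stand BA = 411 * 0.0502726 = 20.6620 ≈ 20.66 m^2/ha

20.66 m^2/ha


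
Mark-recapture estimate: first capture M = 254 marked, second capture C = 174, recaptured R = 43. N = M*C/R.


N = M * C / R = 254 * 174 / 43 = 44196 / 43 = 1027.81 ≈ 1028

1028 individuals


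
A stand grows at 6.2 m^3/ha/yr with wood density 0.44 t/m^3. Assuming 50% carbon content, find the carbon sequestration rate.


C = 6.2 * 0.44 * 0.5 = 1.364 ≈ 1.36 t C/ha/yr

1.36 t C/ha/yr


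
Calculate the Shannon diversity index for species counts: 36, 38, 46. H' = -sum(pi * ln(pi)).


Total N = 36 + 38 + 46 = 120
Per-species terms:
  p = 36/120 = 0.300000; ln(p) = -1.203973; p*ln(p) = 0.300000 * (-1.203973) = -0.361192
  p = 38/120 = 0.316667; ln(p) = -1.149905; p*ln(p) = 0.316667 * (-1.149905) = -0.364137
  p = 46/120 = 0.383333; ln(p) = -0.958851; p*ln(p) = 0.383333 * (-0.958851) = -0.367559
sum(p*ln(p)) = (-0.361192) + (-0.364137) + (-0.367559) = -1.092888
H' = -(-1.092888) = 1.092888 ≈ 1.0929

1.0929


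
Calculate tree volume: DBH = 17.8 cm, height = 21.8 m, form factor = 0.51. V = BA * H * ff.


(D/200)^2 = (17.8/200)^2 = 0.089^2 = 0.007921
BA = 3.141593 * 0.007921 = 0.0248846 m^2
V = 0.0248846 * 21.8 * 0.51 = 0.276667 ≈ 0.277 m^3

0.277 m^3


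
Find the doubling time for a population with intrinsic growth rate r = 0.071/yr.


td = ln(2) / 0.071 = 0.693147 / 0.071 = 9.76263 ≈ 9.8 years

9.8 years


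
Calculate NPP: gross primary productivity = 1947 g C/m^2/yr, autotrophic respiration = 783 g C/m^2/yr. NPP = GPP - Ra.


NPP = GPP - Ra = 1947 - 783 = 1164 g C/m^2/yr

1164 g C/m^2/yr
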